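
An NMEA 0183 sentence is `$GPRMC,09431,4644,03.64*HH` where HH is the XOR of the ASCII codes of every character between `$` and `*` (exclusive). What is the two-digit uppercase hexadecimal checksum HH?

XOR the ASCII codes of the payload characters:
  'G' = 0x47 → acc = 0x47
  'P' = 0x50 → acc = 0x17
  'R' = 0x52 → acc = 0x45
  'M' = 0x4D → acc = 0x08
  'C' = 0x43 → acc = 0x4B
  ',' = 0x2C → acc = 0x67
  '0' = 0x30 → acc = 0x57
  '9' = 0x39 → acc = 0x6E
  '4' = 0x34 → acc = 0x5A
  '3' = 0x33 → acc = 0x69
  '1' = 0x31 → acc = 0x58
  ',' = 0x2C → acc = 0x74
  '4' = 0x34 → acc = 0x40
  '6' = 0x36 → acc = 0x76
  '4' = 0x34 → acc = 0x42
  '4' = 0x34 → acc = 0x76
  ',' = 0x2C → acc = 0x5A
  '0' = 0x30 → acc = 0x6A
  '3' = 0x33 → acc = 0x59
  '.' = 0x2E → acc = 0x77
  '6' = 0x36 → acc = 0x41
  '4' = 0x34 → acc = 0x75
Checksum = 0x75.

75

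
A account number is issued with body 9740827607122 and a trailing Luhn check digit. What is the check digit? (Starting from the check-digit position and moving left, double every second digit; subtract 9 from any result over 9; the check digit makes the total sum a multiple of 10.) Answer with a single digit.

Partial digits right→left: 2 2 1 7 0 6 7 2 8 0 4 7 9
Double every second digit counting from the check-digit position (so the 1st, 3rd, 5th, ... of the partial from the right).
  doubled (with −9 where >9): 4 2 0 5 7 8 9 → sum 35
  kept as-is: 2 7 6 2 0 7 → sum 24
Total = 35 + 24 = 59.
Check digit = (10 − (59 mod 10)) mod 10 = 1.

1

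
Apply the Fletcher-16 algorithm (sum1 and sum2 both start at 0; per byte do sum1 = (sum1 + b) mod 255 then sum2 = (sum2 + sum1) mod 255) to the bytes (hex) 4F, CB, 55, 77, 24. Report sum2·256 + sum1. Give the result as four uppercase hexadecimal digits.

CE0C

Running sums (mod 255):
  after byte 0 (4F): sum1=79, sum2=79
  after byte 1 (CB): sum1=27, sum2=106
  after byte 2 (55): sum1=112, sum2=218
  after byte 3 (77): sum1=231, sum2=194
  after byte 4 (24): sum1=12, sum2=206
Checksum = sum2·256 + sum1 = 206·256 + 12 = 52748 = 0xCE0C.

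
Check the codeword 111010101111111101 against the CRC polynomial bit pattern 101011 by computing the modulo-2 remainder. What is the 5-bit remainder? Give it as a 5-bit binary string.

00000

Modulo-2 division of 111010101111111101 by 101011:
  pos 0: 111010 XOR 101011 = 010001
  pos 1: 100011 XOR 101011 = 001000
  pos 3: 100001 XOR 101011 = 001010
  pos 5: 101011 XOR 101011 = 000000
  pos 11: 111110 XOR 101011 = 010101
  pos 12: 101011 XOR 101011 = 000000
Remainder = 00000 (zero — the frame passes the CRC check).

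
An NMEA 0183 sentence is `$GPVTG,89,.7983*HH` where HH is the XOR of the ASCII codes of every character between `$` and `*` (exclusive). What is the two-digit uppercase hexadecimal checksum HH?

78

XOR the ASCII codes of the payload characters:
  'G' = 0x47 → acc = 0x47
  'P' = 0x50 → acc = 0x17
  'V' = 0x56 → acc = 0x41
  'T' = 0x54 → acc = 0x15
  'G' = 0x47 → acc = 0x52
  ',' = 0x2C → acc = 0x7E
  '8' = 0x38 → acc = 0x46
  '9' = 0x39 → acc = 0x7F
  ',' = 0x2C → acc = 0x53
  '.' = 0x2E → acc = 0x7D
  '7' = 0x37 → acc = 0x4A
  '9' = 0x39 → acc = 0x73
  '8' = 0x38 → acc = 0x4B
  '3' = 0x33 → acc = 0x78
Checksum = 0x78.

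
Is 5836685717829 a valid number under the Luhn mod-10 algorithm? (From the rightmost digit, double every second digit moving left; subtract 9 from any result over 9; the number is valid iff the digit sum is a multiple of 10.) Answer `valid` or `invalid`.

From the right, keep odd positions and double even positions (subtract 9 from any doubled value over 9):
  doubled (positions 2,4,...): 4 5 5 7 3 7 → sum 31
  kept (positions 1,3,...): 9 8 1 5 6 3 5 → sum 37
Total = 68.
68 mod 10 = 8, so the number is invalid.

invalid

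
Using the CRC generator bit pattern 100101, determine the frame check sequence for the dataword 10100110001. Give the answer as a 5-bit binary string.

01101

Append 5 zeros: 1010011000100000. Divide by 100101 (XOR where the leading bit is 1):
  pos 0: 101001 XOR 100101 = 001100
  pos 2: 110010 XOR 100101 = 010111
  pos 3: 101110 XOR 100101 = 001011
  pos 5: 101101 XOR 100101 = 001000
  pos 7: 100000 XOR 100101 = 000101
  pos 10: 101000 XOR 100101 = 001101
Remainder (last 5 bits) = 01101. This is the CRC / FCS.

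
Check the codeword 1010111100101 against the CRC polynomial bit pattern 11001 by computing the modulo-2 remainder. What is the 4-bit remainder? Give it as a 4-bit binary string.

0001

Modulo-2 division of 1010111100101 by 11001:
  pos 0: 10101 XOR 11001 = 01100
  pos 1: 11001 XOR 11001 = 00000
  pos 6: 11001 XOR 11001 = 00000
Remainder = 0001 (nonzero — an error is detected).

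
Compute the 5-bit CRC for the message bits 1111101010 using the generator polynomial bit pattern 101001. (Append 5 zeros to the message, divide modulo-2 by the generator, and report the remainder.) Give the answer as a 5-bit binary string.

Append 5 zeros: 111110101000000. Divide by 101001 (XOR where the leading bit is 1):
  pos 0: 111110 XOR 101001 = 010111
  pos 1: 101111 XOR 101001 = 000110
  pos 4: 110010 XOR 101001 = 011011
  pos 5: 110110 XOR 101001 = 011111
  pos 6: 111110 XOR 101001 = 010111
  pos 7: 101110 XOR 101001 = 000111
Remainder (last 5 bits) = 11100. This is the CRC / FCS.

11100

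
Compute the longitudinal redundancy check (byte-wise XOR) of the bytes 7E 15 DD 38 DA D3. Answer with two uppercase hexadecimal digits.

87

XOR the bytes together:
  start with 0x7E
  0x7E ⊕ 0x15 = 0x6B
  0x6B ⊕ 0xDD = 0xB6
  0xB6 ⊕ 0x38 = 0x8E
  0x8E ⊕ 0xDA = 0x54
  0x54 ⊕ 0xD3 = 0x87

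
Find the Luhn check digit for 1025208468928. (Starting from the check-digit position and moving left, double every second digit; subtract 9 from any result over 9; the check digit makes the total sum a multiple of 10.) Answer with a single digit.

5

Partial digits right→left: 8 2 9 8 6 4 8 0 2 5 2 0 1
Double every second digit counting from the check-digit position (so the 1st, 3rd, 5th, ... of the partial from the right).
  doubled (with −9 where >9): 7 9 3 7 4 4 2 → sum 36
  kept as-is: 2 8 4 0 5 0 → sum 19
Total = 36 + 19 = 55.
Check digit = (10 − (55 mod 10)) mod 10 = 5.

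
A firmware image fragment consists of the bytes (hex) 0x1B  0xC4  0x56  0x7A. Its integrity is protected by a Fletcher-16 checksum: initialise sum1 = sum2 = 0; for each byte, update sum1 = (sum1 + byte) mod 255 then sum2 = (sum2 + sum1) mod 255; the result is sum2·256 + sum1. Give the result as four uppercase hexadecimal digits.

Running sums (mod 255):
  after byte 0 (0x1B): sum1=27, sum2=27
  after byte 1 (0xC4): sum1=223, sum2=250
  after byte 2 (0x56): sum1=54, sum2=49
  after byte 3 (0x7A): sum1=176, sum2=225
Checksum = sum2·256 + sum1 = 225·256 + 176 = 57776 = 0xE1B0.

E1B0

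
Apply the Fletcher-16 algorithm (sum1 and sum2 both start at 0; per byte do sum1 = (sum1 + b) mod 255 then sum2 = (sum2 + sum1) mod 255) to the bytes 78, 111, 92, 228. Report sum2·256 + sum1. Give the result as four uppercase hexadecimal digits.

25FE

Running sums (mod 255):
  after byte 0 (78): sum1=78, sum2=78
  after byte 1 (111): sum1=189, sum2=12
  after byte 2 (92): sum1=26, sum2=38
  after byte 3 (228): sum1=254, sum2=37
Checksum = sum2·256 + sum1 = 37·256 + 254 = 9726 = 0x25FE.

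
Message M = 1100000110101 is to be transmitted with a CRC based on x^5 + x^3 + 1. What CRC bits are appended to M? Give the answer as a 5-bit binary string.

Append 5 zeros: 110000011010100000. Divide by 101001 (XOR where the leading bit is 1):
  pos 0: 110000 XOR 101001 = 011001
  pos 1: 110010 XOR 101001 = 011011
  pos 2: 110111 XOR 101001 = 011110
  pos 3: 111101 XOR 101001 = 010100
  pos 4: 101000 XOR 101001 = 000001
  pos 9: 110100 XOR 101001 = 011101
  pos 10: 111010 XOR 101001 = 010011
  pos 11: 100110 XOR 101001 = 001111
Remainder (last 5 bits) = 11110. This is the CRC / FCS.

11110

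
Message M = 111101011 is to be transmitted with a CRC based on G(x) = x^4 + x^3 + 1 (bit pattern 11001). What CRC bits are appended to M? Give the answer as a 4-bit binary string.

Append 4 zeros: 1111010110000. Divide by 11001 (XOR where the leading bit is 1):
  pos 0: 11110 XOR 11001 = 00111
  pos 2: 11110 XOR 11001 = 00111
  pos 4: 11111 XOR 11001 = 00110
  pos 6: 11000 XOR 11001 = 00001
Remainder (last 4 bits) = 0100. This is the CRC / FCS.

0100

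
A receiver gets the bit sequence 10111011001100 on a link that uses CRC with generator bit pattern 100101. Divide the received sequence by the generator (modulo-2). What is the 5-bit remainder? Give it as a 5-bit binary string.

00010

Modulo-2 division of 10111011001100 by 100101:
  pos 0: 101110 XOR 100101 = 001011
  pos 2: 101111 XOR 100101 = 001010
  pos 4: 101000 XOR 100101 = 001101
  pos 6: 110111 XOR 100101 = 010010
  pos 7: 100100 XOR 100101 = 000001
Remainder = 00010 (nonzero — an error is detected).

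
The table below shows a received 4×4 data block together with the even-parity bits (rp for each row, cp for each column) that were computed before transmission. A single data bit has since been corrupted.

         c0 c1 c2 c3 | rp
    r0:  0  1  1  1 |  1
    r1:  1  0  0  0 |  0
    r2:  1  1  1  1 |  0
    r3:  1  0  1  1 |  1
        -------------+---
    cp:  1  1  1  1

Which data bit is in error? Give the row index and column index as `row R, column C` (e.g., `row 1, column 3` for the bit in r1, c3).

Recompute each row's even parity and compare to rp:
  r0: data parity 1, sent rp 1 → ok
  r1: data parity 1, sent rp 0 → mismatch
  r2: data parity 0, sent rp 0 → ok
  r3: data parity 1, sent rp 1 → ok
Recompute each column's even parity and compare to cp:
  c0: data parity 1, sent cp 1 → ok
  c1: data parity 0, sent cp 1 → mismatch
  c2: data parity 1, sent cp 1 → ok
  c3: data parity 1, sent cp 1 → ok
Exactly one row (r1) and one column (c1) fail → the flipped bit is at their intersection.

row 1, column 1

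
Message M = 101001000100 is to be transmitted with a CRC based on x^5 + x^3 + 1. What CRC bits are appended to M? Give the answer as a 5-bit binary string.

01101

Append 5 zeros: 10100100010000000. Divide by 101001 (XOR where the leading bit is 1):
  pos 0: 101001 XOR 101001 = 000000
  pos 9: 100000 XOR 101001 = 001001
  pos 11: 100100 XOR 101001 = 001101
Remainder (last 5 bits) = 01101. This is the CRC / FCS.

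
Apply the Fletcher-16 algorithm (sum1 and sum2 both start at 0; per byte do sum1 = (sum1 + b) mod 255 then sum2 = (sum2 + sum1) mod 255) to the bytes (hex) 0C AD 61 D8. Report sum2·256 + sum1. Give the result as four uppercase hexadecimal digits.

D4F3

Running sums (mod 255):
  after byte 0 (0C): sum1=12, sum2=12
  after byte 1 (AD): sum1=185, sum2=197
  after byte 2 (61): sum1=27, sum2=224
  after byte 3 (D8): sum1=243, sum2=212
Checksum = sum2·256 + sum1 = 212·256 + 243 = 54515 = 0xD4F3.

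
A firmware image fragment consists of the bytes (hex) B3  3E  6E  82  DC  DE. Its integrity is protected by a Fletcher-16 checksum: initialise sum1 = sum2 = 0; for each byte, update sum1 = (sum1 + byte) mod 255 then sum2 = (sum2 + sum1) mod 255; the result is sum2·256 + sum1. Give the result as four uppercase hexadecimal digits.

479E

Running sums (mod 255):
  after byte 0 (B3): sum1=179, sum2=179
  after byte 1 (3E): sum1=241, sum2=165
  after byte 2 (6E): sum1=96, sum2=6
  after byte 3 (82): sum1=226, sum2=232
  after byte 4 (DC): sum1=191, sum2=168
  after byte 5 (DE): sum1=158, sum2=71
Checksum = sum2·256 + sum1 = 71·256 + 158 = 18334 = 0x479E.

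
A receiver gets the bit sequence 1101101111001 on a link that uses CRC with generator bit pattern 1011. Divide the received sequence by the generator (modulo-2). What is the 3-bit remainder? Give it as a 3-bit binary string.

Modulo-2 division of 1101101111001 by 1011:
  pos 0: 1101 XOR 1011 = 0110
  pos 1: 1101 XOR 1011 = 0110
  pos 2: 1100 XOR 1011 = 0111
  pos 3: 1111 XOR 1011 = 0100
  pos 4: 1001 XOR 1011 = 0010
  pos 6: 1011 XOR 1011 = 0000
Remainder = 001 (nonzero — an error is detected).

001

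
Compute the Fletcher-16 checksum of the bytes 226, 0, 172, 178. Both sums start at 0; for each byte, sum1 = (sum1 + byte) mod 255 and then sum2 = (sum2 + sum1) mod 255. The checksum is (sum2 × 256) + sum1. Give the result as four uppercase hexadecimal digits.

9742

Running sums (mod 255):
  after byte 0 (226): sum1=226, sum2=226
  after byte 1 (0): sum1=226, sum2=197
  after byte 2 (172): sum1=143, sum2=85
  after byte 3 (178): sum1=66, sum2=151
Checksum = sum2·256 + sum1 = 151·256 + 66 = 38722 = 0x9742.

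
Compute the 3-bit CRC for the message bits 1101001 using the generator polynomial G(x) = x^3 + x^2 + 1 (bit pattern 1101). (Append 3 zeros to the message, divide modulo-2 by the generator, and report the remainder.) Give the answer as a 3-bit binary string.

Append 3 zeros: 1101001000. Divide by 1101 (XOR where the leading bit is 1):
  pos 0: 1101 XOR 1101 = 0000
  pos 6: 1000 XOR 1101 = 0101
Remainder (last 3 bits) = 101. This is the CRC / FCS.

101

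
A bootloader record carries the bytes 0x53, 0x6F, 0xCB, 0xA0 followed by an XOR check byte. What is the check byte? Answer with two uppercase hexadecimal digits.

XOR the bytes together:
  start with 0x53
  0x53 ⊕ 0x6F = 0x3C
  0x3C ⊕ 0xCB = 0xF7
  0xF7 ⊕ 0xA0 = 0x57

57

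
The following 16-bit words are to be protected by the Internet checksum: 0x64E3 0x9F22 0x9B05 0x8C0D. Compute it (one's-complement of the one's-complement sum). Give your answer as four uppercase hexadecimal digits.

One's-complement addition (fold any carry out of bit 15 back into bit 0):
  0x64E3 + 0x9F22 = 0x10405 → wrap carry → 0x0406
  0x0406 + 0x9B05 = 0x09F0B
  0x9F0B + 0x8C0D = 0x12B18 → wrap carry → 0x2B19
One's-complement sum = 0x2B19.
Checksum = ~0x2B19 & 0xFFFF = 0xD4E6.

D4E6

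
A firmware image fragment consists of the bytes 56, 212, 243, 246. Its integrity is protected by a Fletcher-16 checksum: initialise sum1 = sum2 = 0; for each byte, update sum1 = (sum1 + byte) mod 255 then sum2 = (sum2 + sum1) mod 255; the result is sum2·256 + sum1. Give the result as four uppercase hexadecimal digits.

3EF7

Running sums (mod 255):
  after byte 0 (56): sum1=56, sum2=56
  after byte 1 (212): sum1=13, sum2=69
  after byte 2 (243): sum1=1, sum2=70
  after byte 3 (246): sum1=247, sum2=62
Checksum = sum2·256 + sum1 = 62·256 + 247 = 16119 = 0x3EF7.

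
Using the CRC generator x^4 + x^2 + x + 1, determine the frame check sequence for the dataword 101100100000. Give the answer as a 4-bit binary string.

Append 4 zeros: 1011001000000000. Divide by 10111 (XOR where the leading bit is 1):
  pos 0: 10110 XOR 10111 = 00001
  pos 4: 10100 XOR 10111 = 00011
  pos 7: 11000 XOR 10111 = 01111
  pos 8: 11110 XOR 10111 = 01001
  pos 9: 10010 XOR 10111 = 00101
  pos 11: 10100 XOR 10111 = 00011
Remainder (last 4 bits) = 0011. This is the CRC / FCS.

0011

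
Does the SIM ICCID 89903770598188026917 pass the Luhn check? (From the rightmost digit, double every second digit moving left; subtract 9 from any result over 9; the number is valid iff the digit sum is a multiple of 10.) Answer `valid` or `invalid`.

invalid

From the right, keep odd positions and double even positions (subtract 9 from any doubled value over 9):
  doubled (positions 2,4,...): 2 3 0 7 7 1 5 6 9 7 → sum 47
  kept (positions 1,3,...): 7 9 2 8 1 9 0 7 0 9 → sum 52
Total = 99.
99 mod 10 = 9, so the number is invalid.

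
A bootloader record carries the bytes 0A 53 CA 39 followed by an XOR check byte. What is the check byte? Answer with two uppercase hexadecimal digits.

AA

XOR the bytes together:
  start with 0x0A
  0x0A ⊕ 0x53 = 0x59
  0x59 ⊕ 0xCA = 0x93
  0x93 ⊕ 0x39 = 0xAA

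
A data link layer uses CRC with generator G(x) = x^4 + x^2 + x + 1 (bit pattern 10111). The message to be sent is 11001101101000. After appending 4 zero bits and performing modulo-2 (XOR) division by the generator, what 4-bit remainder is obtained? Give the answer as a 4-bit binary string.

0100

Append 4 zeros: 110011011010000000. Divide by 10111 (XOR where the leading bit is 1):
  pos 0: 11001 XOR 10111 = 01110
  pos 1: 11101 XOR 10111 = 01010
  pos 2: 10100 XOR 10111 = 00011
  pos 5: 11110 XOR 10111 = 01001
  pos 6: 10011 XOR 10111 = 00100
  pos 8: 10000 XOR 10111 = 00111
  pos 10: 11100 XOR 10111 = 01011
  pos 11: 10110 XOR 10111 = 00001
Remainder (last 4 bits) = 0100. This is the CRC / FCS.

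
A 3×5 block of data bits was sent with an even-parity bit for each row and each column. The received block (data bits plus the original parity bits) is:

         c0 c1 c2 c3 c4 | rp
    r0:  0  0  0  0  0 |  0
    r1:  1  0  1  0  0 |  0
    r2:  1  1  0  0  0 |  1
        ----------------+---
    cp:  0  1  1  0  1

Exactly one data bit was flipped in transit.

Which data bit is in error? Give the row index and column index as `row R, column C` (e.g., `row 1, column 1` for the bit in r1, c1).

Recompute each row's even parity and compare to rp:
  r0: data parity 0, sent rp 0 → ok
  r1: data parity 0, sent rp 0 → ok
  r2: data parity 0, sent rp 1 → mismatch
Recompute each column's even parity and compare to cp:
  c0: data parity 0, sent cp 0 → ok
  c1: data parity 1, sent cp 1 → ok
  c2: data parity 1, sent cp 1 → ok
  c3: data parity 0, sent cp 0 → ok
  c4: data parity 0, sent cp 1 → mismatch
Exactly one row (r2) and one column (c4) fail → the flipped bit is at their intersection.

row 2, column 4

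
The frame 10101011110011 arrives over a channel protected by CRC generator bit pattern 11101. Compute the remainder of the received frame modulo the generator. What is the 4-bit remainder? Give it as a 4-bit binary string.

0001

Modulo-2 division of 10101011110011 by 11101:
  pos 0: 10101 XOR 11101 = 01000
  pos 1: 10000 XOR 11101 = 01101
  pos 2: 11011 XOR 11101 = 00110
  pos 4: 11011 XOR 11101 = 00110
  pos 6: 11010 XOR 11101 = 00111
  pos 8: 11101 XOR 11101 = 00000
Remainder = 0001 (nonzero — an error is detected).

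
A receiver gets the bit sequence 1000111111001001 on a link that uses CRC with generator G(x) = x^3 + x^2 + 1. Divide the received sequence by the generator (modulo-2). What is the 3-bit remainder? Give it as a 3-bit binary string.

Modulo-2 division of 1000111111001001 by 1101:
  pos 0: 1000 XOR 1101 = 0101
  pos 1: 1011 XOR 1101 = 0110
  pos 2: 1101 XOR 1101 = 0000
  pos 6: 1111 XOR 1101 = 0010
  pos 8: 1000 XOR 1101 = 0101
  pos 9: 1011 XOR 1101 = 0110
  pos 10: 1100 XOR 1101 = 0001
Remainder = 101 (nonzero — an error is detected).

101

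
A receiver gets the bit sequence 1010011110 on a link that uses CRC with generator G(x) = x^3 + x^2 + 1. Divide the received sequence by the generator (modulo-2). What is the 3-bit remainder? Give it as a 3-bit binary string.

001

Modulo-2 division of 1010011110 by 1101:
  pos 0: 1010 XOR 1101 = 0111
  pos 1: 1110 XOR 1101 = 0011
  pos 3: 1111 XOR 1101 = 0010
  pos 5: 1011 XOR 1101 = 0110
  pos 6: 1100 XOR 1101 = 0001
Remainder = 001 (nonzero — an error is detected).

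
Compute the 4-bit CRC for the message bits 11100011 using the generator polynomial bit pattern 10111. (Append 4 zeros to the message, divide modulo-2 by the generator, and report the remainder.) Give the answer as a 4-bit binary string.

Append 4 zeros: 111000110000. Divide by 10111 (XOR where the leading bit is 1):
  pos 0: 11100 XOR 10111 = 01011
  pos 1: 10110 XOR 10111 = 00001
  pos 5: 11100 XOR 10111 = 01011
  pos 6: 10110 XOR 10111 = 00001
Remainder (last 4 bits) = 0010. This is the CRC / FCS.

0010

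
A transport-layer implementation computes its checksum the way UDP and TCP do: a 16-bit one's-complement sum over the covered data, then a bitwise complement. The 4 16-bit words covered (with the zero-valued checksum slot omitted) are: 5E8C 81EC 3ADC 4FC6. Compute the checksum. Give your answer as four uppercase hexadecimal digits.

One's-complement addition (fold any carry out of bit 15 back into bit 0):
  0x5E8C + 0x81EC = 0x0E078
  0xE078 + 0x3ADC = 0x11B54 → wrap carry → 0x1B55
  0x1B55 + 0x4FC6 = 0x06B1B
One's-complement sum = 0x6B1B.
Checksum = ~0x6B1B & 0xFFFF = 0x94E4.

94E4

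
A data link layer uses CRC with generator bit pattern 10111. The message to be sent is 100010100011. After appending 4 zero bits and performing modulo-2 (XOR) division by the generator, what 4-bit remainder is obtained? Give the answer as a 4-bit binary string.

Append 4 zeros: 1000101000110000. Divide by 10111 (XOR where the leading bit is 1):
  pos 0: 10001 XOR 10111 = 00110
  pos 2: 11001 XOR 10111 = 01110
  pos 3: 11100 XOR 10111 = 01011
  pos 4: 10110 XOR 10111 = 00001
  pos 8: 10110 XOR 10111 = 00001
Remainder (last 4 bits) = 1000. This is the CRC / FCS.

1000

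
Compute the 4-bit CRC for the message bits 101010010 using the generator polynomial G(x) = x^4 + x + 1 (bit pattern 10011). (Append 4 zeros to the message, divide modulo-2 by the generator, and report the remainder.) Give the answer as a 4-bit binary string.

Append 4 zeros: 1010100100000. Divide by 10011 (XOR where the leading bit is 1):
  pos 0: 10101 XOR 10011 = 00110
  pos 2: 11000 XOR 10011 = 01011
  pos 3: 10111 XOR 10011 = 00100
  pos 5: 10000 XOR 10011 = 00011
  pos 8: 11000 XOR 10011 = 01011
Remainder (last 4 bits) = 1011. This is the CRC / FCS.

1011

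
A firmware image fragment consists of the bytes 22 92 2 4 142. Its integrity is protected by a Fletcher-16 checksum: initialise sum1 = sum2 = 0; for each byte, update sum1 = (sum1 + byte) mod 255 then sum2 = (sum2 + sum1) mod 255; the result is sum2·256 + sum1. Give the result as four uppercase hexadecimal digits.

Running sums (mod 255):
  after byte 0 (22): sum1=22, sum2=22
  after byte 1 (92): sum1=114, sum2=136
  after byte 2 (2): sum1=116, sum2=252
  after byte 3 (4): sum1=120, sum2=117
  after byte 4 (142): sum1=7, sum2=124
Checksum = sum2·256 + sum1 = 124·256 + 7 = 31751 = 0x7C07.

7C07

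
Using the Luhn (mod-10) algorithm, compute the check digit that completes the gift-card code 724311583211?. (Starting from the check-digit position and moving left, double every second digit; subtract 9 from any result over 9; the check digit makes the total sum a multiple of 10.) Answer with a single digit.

Partial digits right→left: 1 1 2 3 8 5 1 1 3 4 2 7
Double every second digit counting from the check-digit position (so the 1st, 3rd, 5th, ... of the partial from the right).
  doubled (with −9 where >9): 2 4 7 2 6 4 → sum 25
  kept as-is: 1 3 5 1 4 7 → sum 21
Total = 25 + 21 = 46.
Check digit = (10 − (46 mod 10)) mod 10 = 4.

4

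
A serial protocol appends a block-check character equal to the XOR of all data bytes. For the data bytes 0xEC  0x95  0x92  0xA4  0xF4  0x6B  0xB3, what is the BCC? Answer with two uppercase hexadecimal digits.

63

XOR the bytes together:
  start with 0xEC
  0xEC ⊕ 0x95 = 0x79
  0x79 ⊕ 0x92 = 0xEB
  0xEB ⊕ 0xA4 = 0x4F
  0x4F ⊕ 0xF4 = 0xBB
  0xBB ⊕ 0x6B = 0xD0
  0xD0 ⊕ 0xB3 = 0x63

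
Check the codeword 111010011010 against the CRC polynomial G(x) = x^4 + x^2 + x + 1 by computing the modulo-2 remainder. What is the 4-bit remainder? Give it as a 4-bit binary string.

0111

Modulo-2 division of 111010011010 by 10111:
  pos 0: 11101 XOR 10111 = 01010
  pos 1: 10100 XOR 10111 = 00011
  pos 4: 11011 XOR 10111 = 01100
  pos 5: 11000 XOR 10111 = 01111
  pos 6: 11111 XOR 10111 = 01000
  pos 7: 10000 XOR 10111 = 00111
Remainder = 0111 (nonzero — an error is detected).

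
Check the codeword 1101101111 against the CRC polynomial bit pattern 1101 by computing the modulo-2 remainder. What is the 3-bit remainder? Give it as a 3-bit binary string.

Modulo-2 division of 1101101111 by 1101:
  pos 0: 1101 XOR 1101 = 0000
  pos 4: 1011 XOR 1101 = 0110
  pos 5: 1101 XOR 1101 = 0000
Remainder = 001 (nonzero — an error is detected).

001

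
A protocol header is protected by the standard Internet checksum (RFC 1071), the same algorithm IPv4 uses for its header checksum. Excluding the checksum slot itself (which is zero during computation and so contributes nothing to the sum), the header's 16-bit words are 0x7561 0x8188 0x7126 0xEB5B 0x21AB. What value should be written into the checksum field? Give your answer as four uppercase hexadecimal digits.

One's-complement addition (fold any carry out of bit 15 back into bit 0):
  0x7561 + 0x8188 = 0x0F6E9
  0xF6E9 + 0x7126 = 0x1680F → wrap carry → 0x6810
  0x6810 + 0xEB5B = 0x1536B → wrap carry → 0x536C
  0x536C + 0x21AB = 0x07517
One's-complement sum = 0x7517.
Checksum = ~0x7517 & 0xFFFF = 0x8AE8.

8AE8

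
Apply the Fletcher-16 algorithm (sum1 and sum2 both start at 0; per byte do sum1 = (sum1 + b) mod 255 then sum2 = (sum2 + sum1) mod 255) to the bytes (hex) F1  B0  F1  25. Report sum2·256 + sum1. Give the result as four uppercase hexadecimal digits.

E2B9

Running sums (mod 255):
  after byte 0 (F1): sum1=241, sum2=241
  after byte 1 (B0): sum1=162, sum2=148
  after byte 2 (F1): sum1=148, sum2=41
  after byte 3 (25): sum1=185, sum2=226
Checksum = sum2·256 + sum1 = 226·256 + 185 = 58041 = 0xE2B9.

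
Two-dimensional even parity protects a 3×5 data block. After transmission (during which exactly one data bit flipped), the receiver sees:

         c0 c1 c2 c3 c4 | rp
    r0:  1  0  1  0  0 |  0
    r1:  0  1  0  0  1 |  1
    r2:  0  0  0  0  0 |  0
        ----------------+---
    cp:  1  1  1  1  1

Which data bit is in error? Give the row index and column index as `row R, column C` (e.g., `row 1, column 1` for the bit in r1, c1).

row 1, column 3

Recompute each row's even parity and compare to rp:
  r0: data parity 0, sent rp 0 → ok
  r1: data parity 0, sent rp 1 → mismatch
  r2: data parity 0, sent rp 0 → ok
Recompute each column's even parity and compare to cp:
  c0: data parity 1, sent cp 1 → ok
  c1: data parity 1, sent cp 1 → ok
  c2: data parity 1, sent cp 1 → ok
  c3: data parity 0, sent cp 1 → mismatch
  c4: data parity 1, sent cp 1 → ok
Exactly one row (r1) and one column (c3) fail → the flipped bit is at their intersection.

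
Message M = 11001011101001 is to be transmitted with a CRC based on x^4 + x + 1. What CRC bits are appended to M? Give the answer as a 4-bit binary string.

0000

Append 4 zeros: 110010111010010000. Divide by 10011 (XOR where the leading bit is 1):
  pos 0: 11001 XOR 10011 = 01010
  pos 1: 10100 XOR 10011 = 00111
  pos 3: 11111 XOR 10011 = 01100
  pos 4: 11001 XOR 10011 = 01010
  pos 5: 10100 XOR 10011 = 00111
  pos 7: 11110 XOR 10011 = 01101
  pos 8: 11010 XOR 10011 = 01001
  pos 9: 10011 XOR 10011 = 00000
Remainder (last 4 bits) = 0000. This is the CRC / FCS.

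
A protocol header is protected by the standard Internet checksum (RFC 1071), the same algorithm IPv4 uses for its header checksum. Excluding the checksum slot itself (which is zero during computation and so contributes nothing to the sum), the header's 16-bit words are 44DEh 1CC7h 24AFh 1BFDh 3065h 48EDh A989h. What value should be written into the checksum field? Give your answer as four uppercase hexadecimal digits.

One's-complement addition (fold any carry out of bit 15 back into bit 0):
  0x44DE + 0x1CC7 = 0x061A5
  0x61A5 + 0x24AF = 0x08654
  0x8654 + 0x1BFD = 0x0A251
  0xA251 + 0x3065 = 0x0D2B6
  0xD2B6 + 0x48ED = 0x11BA3 → wrap carry → 0x1BA4
  0x1BA4 + 0xA989 = 0x0C52D
One's-complement sum = 0xC52D.
Checksum = ~0xC52D & 0xFFFF = 0x3AD2.

3AD2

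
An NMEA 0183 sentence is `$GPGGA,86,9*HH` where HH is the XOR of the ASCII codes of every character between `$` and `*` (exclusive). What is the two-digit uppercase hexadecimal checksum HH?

61

XOR the ASCII codes of the payload characters:
  'G' = 0x47 → acc = 0x47
  'P' = 0x50 → acc = 0x17
  'G' = 0x47 → acc = 0x50
  'G' = 0x47 → acc = 0x17
  'A' = 0x41 → acc = 0x56
  ',' = 0x2C → acc = 0x7A
  '8' = 0x38 → acc = 0x42
  '6' = 0x36 → acc = 0x74
  ',' = 0x2C → acc = 0x58
  '9' = 0x39 → acc = 0x61
Checksum = 0x61.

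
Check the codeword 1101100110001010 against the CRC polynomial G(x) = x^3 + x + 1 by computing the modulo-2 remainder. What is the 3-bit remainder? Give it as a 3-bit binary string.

Modulo-2 division of 1101100110001010 by 1011:
  pos 0: 1101 XOR 1011 = 0110
  pos 1: 1101 XOR 1011 = 0110
  pos 2: 1100 XOR 1011 = 0111
  pos 3: 1110 XOR 1011 = 0101
  pos 4: 1011 XOR 1011 = 0000
  pos 8: 1000 XOR 1011 = 0011
  pos 10: 1110 XOR 1011 = 0101
  pos 11: 1011 XOR 1011 = 0000
Remainder = 000 (zero — the frame passes the CRC check).

000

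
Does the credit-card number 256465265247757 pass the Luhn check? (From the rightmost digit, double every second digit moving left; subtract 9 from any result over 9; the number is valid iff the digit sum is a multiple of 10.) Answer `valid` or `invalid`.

From the right, keep odd positions and double even positions (subtract 9 from any doubled value over 9):
  doubled (positions 2,4,...): 1 5 4 3 1 8 1 → sum 23
  kept (positions 1,3,...): 7 7 4 5 2 6 6 2 → sum 39
Total = 62.
62 mod 10 = 2, so the number is invalid.

invalid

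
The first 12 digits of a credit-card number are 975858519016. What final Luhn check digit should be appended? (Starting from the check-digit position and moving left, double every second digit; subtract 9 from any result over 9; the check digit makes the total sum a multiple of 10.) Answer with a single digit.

Partial digits right→left: 6 1 0 9 1 5 8 5 8 5 7 9
Double every second digit counting from the check-digit position (so the 1st, 3rd, 5th, ... of the partial from the right).
  doubled (with −9 where >9): 3 0 2 7 7 5 → sum 24
  kept as-is: 1 9 5 5 5 9 → sum 34
Total = 24 + 34 = 58.
Check digit = (10 − (58 mod 10)) mod 10 = 2.

2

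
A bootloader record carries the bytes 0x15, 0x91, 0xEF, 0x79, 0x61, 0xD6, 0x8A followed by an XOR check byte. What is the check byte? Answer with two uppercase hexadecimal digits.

XOR the bytes together:
  start with 0x15
  0x15 ⊕ 0x91 = 0x84
  0x84 ⊕ 0xEF = 0x6B
  0x6B ⊕ 0x79 = 0x12
  0x12 ⊕ 0x61 = 0x73
  0x73 ⊕ 0xD6 = 0xA5
  0xA5 ⊕ 0x8A = 0x2F

2F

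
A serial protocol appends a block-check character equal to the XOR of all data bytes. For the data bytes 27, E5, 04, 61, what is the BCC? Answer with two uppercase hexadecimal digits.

XOR the bytes together:
  start with 0x27
  0x27 ⊕ 0xE5 = 0xC2
  0xC2 ⊕ 0x04 = 0xC6
  0xC6 ⊕ 0x61 = 0xA7

A7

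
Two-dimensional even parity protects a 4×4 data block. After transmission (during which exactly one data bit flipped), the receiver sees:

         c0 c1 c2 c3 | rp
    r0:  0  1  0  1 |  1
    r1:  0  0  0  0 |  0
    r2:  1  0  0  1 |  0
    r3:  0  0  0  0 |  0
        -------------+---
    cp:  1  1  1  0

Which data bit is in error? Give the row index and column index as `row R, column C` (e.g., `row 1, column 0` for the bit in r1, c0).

Recompute each row's even parity and compare to rp:
  r0: data parity 0, sent rp 1 → mismatch
  r1: data parity 0, sent rp 0 → ok
  r2: data parity 0, sent rp 0 → ok
  r3: data parity 0, sent rp 0 → ok
Recompute each column's even parity and compare to cp:
  c0: data parity 1, sent cp 1 → ok
  c1: data parity 1, sent cp 1 → ok
  c2: data parity 0, sent cp 1 → mismatch
  c3: data parity 0, sent cp 0 → ok
Exactly one row (r0) and one column (c2) fail → the flipped bit is at their intersection.

row 0, column 2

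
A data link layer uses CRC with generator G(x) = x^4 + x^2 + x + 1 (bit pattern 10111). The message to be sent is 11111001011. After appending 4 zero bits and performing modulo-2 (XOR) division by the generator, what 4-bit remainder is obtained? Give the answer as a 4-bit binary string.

Append 4 zeros: 111110010110000. Divide by 10111 (XOR where the leading bit is 1):
  pos 0: 11111 XOR 10111 = 01000
  pos 1: 10000 XOR 10111 = 00111
  pos 3: 11101 XOR 10111 = 01010
  pos 4: 10100 XOR 10111 = 00011
  pos 7: 11110 XOR 10111 = 01001
  pos 8: 10010 XOR 10111 = 00101
  pos 10: 10100 XOR 10111 = 00011
Remainder (last 4 bits) = 0011. This is the CRC / FCS.

0011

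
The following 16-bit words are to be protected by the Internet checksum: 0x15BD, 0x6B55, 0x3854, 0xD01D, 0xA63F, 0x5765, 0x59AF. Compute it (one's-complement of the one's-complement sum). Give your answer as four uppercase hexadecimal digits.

1F27

One's-complement addition (fold any carry out of bit 15 back into bit 0):
  0x15BD + 0x6B55 = 0x08112
  0x8112 + 0x3854 = 0x0B966
  0xB966 + 0xD01D = 0x18983 → wrap carry → 0x8984
  0x8984 + 0xA63F = 0x12FC3 → wrap carry → 0x2FC4
  0x2FC4 + 0x5765 = 0x08729
  0x8729 + 0x59AF = 0x0E0D8
One's-complement sum = 0xE0D8.
Checksum = ~0xE0D8 & 0xFFFF = 0x1F27.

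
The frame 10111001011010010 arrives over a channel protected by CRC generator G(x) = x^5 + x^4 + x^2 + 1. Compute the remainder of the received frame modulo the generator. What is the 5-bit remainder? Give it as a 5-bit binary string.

Modulo-2 division of 10111001011010010 by 110101:
  pos 0: 101110 XOR 110101 = 011011
  pos 1: 110110 XOR 110101 = 000011
  pos 5: 111011 XOR 110101 = 001110
  pos 7: 111001 XOR 110101 = 001100
  pos 9: 110000 XOR 110101 = 000101
Remainder = 10110 (nonzero — an error is detected).

10110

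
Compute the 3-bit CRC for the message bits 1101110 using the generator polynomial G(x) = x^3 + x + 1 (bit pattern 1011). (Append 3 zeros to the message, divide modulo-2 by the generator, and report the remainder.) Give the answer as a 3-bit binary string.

010

Append 3 zeros: 1101110000. Divide by 1011 (XOR where the leading bit is 1):
  pos 0: 1101 XOR 1011 = 0110
  pos 1: 1101 XOR 1011 = 0110
  pos 2: 1101 XOR 1011 = 0110
  pos 3: 1100 XOR 1011 = 0111
  pos 4: 1110 XOR 1011 = 0101
  pos 5: 1010 XOR 1011 = 0001
Remainder (last 3 bits) = 010. This is the CRC / FCS.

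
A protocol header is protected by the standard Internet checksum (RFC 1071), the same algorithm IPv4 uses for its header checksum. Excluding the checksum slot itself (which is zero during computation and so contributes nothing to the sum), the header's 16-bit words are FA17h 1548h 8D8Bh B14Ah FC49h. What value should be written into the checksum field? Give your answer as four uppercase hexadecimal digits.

B57F

One's-complement addition (fold any carry out of bit 15 back into bit 0):
  0xFA17 + 0x1548 = 0x10F5F → wrap carry → 0x0F60
  0x0F60 + 0x8D8B = 0x09CEB
  0x9CEB + 0xB14A = 0x14E35 → wrap carry → 0x4E36
  0x4E36 + 0xFC49 = 0x14A7F → wrap carry → 0x4A80
One's-complement sum = 0x4A80.
Checksum = ~0x4A80 & 0xFFFF = 0xB57F.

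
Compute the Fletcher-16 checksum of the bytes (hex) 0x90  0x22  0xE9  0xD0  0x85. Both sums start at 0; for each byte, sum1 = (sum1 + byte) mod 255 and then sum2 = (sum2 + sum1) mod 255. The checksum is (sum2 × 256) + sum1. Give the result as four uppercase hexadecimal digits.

Running sums (mod 255):
  after byte 0 (0x90): sum1=144, sum2=144
  after byte 1 (0x22): sum1=178, sum2=67
  after byte 2 (0xE9): sum1=156, sum2=223
  after byte 3 (0xD0): sum1=109, sum2=77
  after byte 4 (0x85): sum1=242, sum2=64
Checksum = sum2·256 + sum1 = 64·256 + 242 = 16626 = 0x40F2.

40F2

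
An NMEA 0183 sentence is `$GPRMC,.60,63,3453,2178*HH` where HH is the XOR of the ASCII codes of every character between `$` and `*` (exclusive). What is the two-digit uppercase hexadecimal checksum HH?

6B

XOR the ASCII codes of the payload characters:
  'G' = 0x47 → acc = 0x47
  'P' = 0x50 → acc = 0x17
  'R' = 0x52 → acc = 0x45
  'M' = 0x4D → acc = 0x08
  'C' = 0x43 → acc = 0x4B
  ',' = 0x2C → acc = 0x67
  '.' = 0x2E → acc = 0x49
  '6' = 0x36 → acc = 0x7F
  '0' = 0x30 → acc = 0x4F
  ',' = 0x2C → acc = 0x63
  '6' = 0x36 → acc = 0x55
  '3' = 0x33 → acc = 0x66
  ',' = 0x2C → acc = 0x4A
  '3' = 0x33 → acc = 0x79
  '4' = 0x34 → acc = 0x4D
  '5' = 0x35 → acc = 0x78
  '3' = 0x33 → acc = 0x4B
  ',' = 0x2C → acc = 0x67
  '2' = 0x32 → acc = 0x55
  '1' = 0x31 → acc = 0x64
  '7' = 0x37 → acc = 0x53
  '8' = 0x38 → acc = 0x6B
Checksum = 0x6B.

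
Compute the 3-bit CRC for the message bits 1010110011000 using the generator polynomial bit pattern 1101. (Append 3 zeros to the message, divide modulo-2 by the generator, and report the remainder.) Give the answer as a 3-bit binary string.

Append 3 zeros: 1010110011000000. Divide by 1101 (XOR where the leading bit is 1):
  pos 0: 1010 XOR 1101 = 0111
  pos 1: 1111 XOR 1101 = 0010
  pos 3: 1010 XOR 1101 = 0111
  pos 4: 1110 XOR 1101 = 0011
  pos 6: 1111 XOR 1101 = 0010
  pos 8: 1000 XOR 1101 = 0101
  pos 9: 1010 XOR 1101 = 0111
  pos 10: 1110 XOR 1101 = 0011
  pos 12: 1100 XOR 1101 = 0001
Remainder (last 3 bits) = 001. This is the CRC / FCS.

001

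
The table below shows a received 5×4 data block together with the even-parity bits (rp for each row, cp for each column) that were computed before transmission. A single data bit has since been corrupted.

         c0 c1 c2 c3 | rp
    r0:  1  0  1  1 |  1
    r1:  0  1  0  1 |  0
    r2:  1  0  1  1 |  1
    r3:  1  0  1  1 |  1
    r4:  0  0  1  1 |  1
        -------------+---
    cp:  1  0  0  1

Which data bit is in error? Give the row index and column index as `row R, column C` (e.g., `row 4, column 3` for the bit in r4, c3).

Recompute each row's even parity and compare to rp:
  r0: data parity 1, sent rp 1 → ok
  r1: data parity 0, sent rp 0 → ok
  r2: data parity 1, sent rp 1 → ok
  r3: data parity 1, sent rp 1 → ok
  r4: data parity 0, sent rp 1 → mismatch
Recompute each column's even parity and compare to cp:
  c0: data parity 1, sent cp 1 → ok
  c1: data parity 1, sent cp 0 → mismatch
  c2: data parity 0, sent cp 0 → ok
  c3: data parity 1, sent cp 1 → ok
Exactly one row (r4) and one column (c1) fail → the flipped bit is at their intersection.

row 4, column 1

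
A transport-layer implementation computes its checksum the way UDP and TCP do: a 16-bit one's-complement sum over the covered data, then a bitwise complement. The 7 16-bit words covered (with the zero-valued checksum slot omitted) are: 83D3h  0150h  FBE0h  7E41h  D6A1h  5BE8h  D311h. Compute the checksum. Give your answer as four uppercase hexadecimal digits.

One's-complement addition (fold any carry out of bit 15 back into bit 0):
  0x83D3 + 0x0150 = 0x08523
  0x8523 + 0xFBE0 = 0x18103 → wrap carry → 0x8104
  0x8104 + 0x7E41 = 0x0FF45
  0xFF45 + 0xD6A1 = 0x1D5E6 → wrap carry → 0xD5E7
  0xD5E7 + 0x5BE8 = 0x131CF → wrap carry → 0x31D0
  0x31D0 + 0xD311 = 0x104E1 → wrap carry → 0x04E2
One's-complement sum = 0x04E2.
Checksum = ~0x04E2 & 0xFFFF = 0xFB1D.

FB1D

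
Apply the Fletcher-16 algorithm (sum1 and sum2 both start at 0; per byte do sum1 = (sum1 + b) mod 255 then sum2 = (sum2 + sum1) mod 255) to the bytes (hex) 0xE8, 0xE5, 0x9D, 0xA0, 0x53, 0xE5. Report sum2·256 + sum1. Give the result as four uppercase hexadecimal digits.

D746

Running sums (mod 255):
  after byte 0 (0xE8): sum1=232, sum2=232
  after byte 1 (0xE5): sum1=206, sum2=183
  after byte 2 (0x9D): sum1=108, sum2=36
  after byte 3 (0xA0): sum1=13, sum2=49
  after byte 4 (0x53): sum1=96, sum2=145
  after byte 5 (0xE5): sum1=70, sum2=215
Checksum = sum2·256 + sum1 = 215·256 + 70 = 55110 = 0xD746.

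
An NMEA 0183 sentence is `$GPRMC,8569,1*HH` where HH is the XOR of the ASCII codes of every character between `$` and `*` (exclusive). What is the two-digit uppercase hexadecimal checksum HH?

XOR the ASCII codes of the payload characters:
  'G' = 0x47 → acc = 0x47
  'P' = 0x50 → acc = 0x17
  'R' = 0x52 → acc = 0x45
  'M' = 0x4D → acc = 0x08
  'C' = 0x43 → acc = 0x4B
  ',' = 0x2C → acc = 0x67
  '8' = 0x38 → acc = 0x5F
  '5' = 0x35 → acc = 0x6A
  '6' = 0x36 → acc = 0x5C
  '9' = 0x39 → acc = 0x65
  ',' = 0x2C → acc = 0x49
  '1' = 0x31 → acc = 0x78
Checksum = 0x78.

78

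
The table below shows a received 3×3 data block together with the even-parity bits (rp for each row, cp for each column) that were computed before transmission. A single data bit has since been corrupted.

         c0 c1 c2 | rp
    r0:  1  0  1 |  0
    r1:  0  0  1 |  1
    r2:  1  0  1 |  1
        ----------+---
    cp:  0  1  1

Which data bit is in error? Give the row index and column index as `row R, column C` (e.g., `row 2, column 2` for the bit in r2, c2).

row 2, column 1

Recompute each row's even parity and compare to rp:
  r0: data parity 0, sent rp 0 → ok
  r1: data parity 1, sent rp 1 → ok
  r2: data parity 0, sent rp 1 → mismatch
Recompute each column's even parity and compare to cp:
  c0: data parity 0, sent cp 0 → ok
  c1: data parity 0, sent cp 1 → mismatch
  c2: data parity 1, sent cp 1 → ok
Exactly one row (r2) and one column (c1) fail → the flipped bit is at their intersection.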